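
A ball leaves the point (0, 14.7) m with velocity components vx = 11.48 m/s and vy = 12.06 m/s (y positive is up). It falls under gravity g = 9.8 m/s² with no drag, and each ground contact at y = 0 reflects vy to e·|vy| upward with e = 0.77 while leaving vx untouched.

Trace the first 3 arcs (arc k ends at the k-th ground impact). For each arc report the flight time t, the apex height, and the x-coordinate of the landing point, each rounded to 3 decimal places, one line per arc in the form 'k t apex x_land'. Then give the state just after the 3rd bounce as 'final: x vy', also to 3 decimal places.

Arc 1: start y=14.700, vy=12.060 → t=3.355, apex=22.121, x_land=38.519, impact vy=-20.822
  bounce: vy ← 0.77·20.822 = 16.033
Arc 2: start y=0.000, vy=16.033 → t=3.272, apex=13.115, x_land=76.082, impact vy=-16.033
  bounce: vy ← 0.77·16.033 = 12.345
Arc 3: start y=0.000, vy=12.345 → t=2.519, apex=7.776, x_land=105.006, impact vy=-12.345
  bounce: vy ← 0.77·12.345 = 9.506

1 3.355 22.121 38.519
2 3.272 13.115 76.082
3 2.519 7.776 105.006
final: 105.006 9.506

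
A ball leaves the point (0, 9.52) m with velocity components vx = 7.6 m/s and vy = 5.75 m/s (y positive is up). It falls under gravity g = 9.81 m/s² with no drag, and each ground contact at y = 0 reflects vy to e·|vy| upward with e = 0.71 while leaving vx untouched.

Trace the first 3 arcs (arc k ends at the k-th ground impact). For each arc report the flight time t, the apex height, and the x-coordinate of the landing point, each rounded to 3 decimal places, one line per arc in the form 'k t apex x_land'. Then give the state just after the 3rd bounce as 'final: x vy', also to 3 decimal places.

Arc 1: start y=9.520, vy=5.750 → t=2.098, apex=11.205, x_land=15.942, impact vy=-14.827
  bounce: vy ← 0.71·14.827 = 10.527
Arc 2: start y=0.000, vy=10.527 → t=2.146, apex=5.649, x_land=32.253, impact vy=-10.527
  bounce: vy ← 0.71·10.527 = 7.474
Arc 3: start y=0.000, vy=7.474 → t=1.524, apex=2.847, x_land=43.834, impact vy=-7.474
  bounce: vy ← 0.71·7.474 = 5.307

1 2.098 11.205 15.942
2 2.146 5.649 32.253
3 1.524 2.847 43.834
final: 43.834 5.307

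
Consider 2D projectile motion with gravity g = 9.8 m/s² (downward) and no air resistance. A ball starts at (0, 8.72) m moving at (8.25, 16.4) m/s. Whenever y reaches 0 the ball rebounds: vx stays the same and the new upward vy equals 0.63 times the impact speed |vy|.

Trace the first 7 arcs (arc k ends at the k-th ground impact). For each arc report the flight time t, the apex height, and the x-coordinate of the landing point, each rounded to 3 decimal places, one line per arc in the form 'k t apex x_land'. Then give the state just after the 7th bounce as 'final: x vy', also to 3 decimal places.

Arc 1: start y=8.720, vy=16.400 → t=3.814, apex=22.442, x_land=31.462, impact vy=-20.973
  bounce: vy ← 0.63·20.973 = 13.213
Arc 2: start y=0.000, vy=13.213 → t=2.697, apex=8.907, x_land=53.709, impact vy=-13.213
  bounce: vy ← 0.63·13.213 = 8.324
Arc 3: start y=0.000, vy=8.324 → t=1.699, apex=3.535, x_land=67.724, impact vy=-8.324
  bounce: vy ← 0.63·8.324 = 5.244
Arc 4: start y=0.000, vy=5.244 → t=1.070, apex=1.403, x_land=76.553, impact vy=-5.244
  bounce: vy ← 0.63·5.244 = 3.304
Arc 5: start y=0.000, vy=3.304 → t=0.674, apex=0.557, x_land=82.116, impact vy=-3.304
  bounce: vy ← 0.63·3.304 = 2.081
Arc 6: start y=0.000, vy=2.081 → t=0.425, apex=0.221, x_land=85.621, impact vy=-2.081
  bounce: vy ← 0.63·2.081 = 1.311
Arc 7: start y=0.000, vy=1.311 → t=0.268, apex=0.088, x_land=87.828, impact vy=-1.311
  bounce: vy ← 0.63·1.311 = 0.826

1 3.814 22.442 31.462
2 2.697 8.907 53.709
3 1.699 3.535 67.724
4 1.070 1.403 76.553
5 0.674 0.557 82.116
6 0.425 0.221 85.621
7 0.268 0.088 87.828
final: 87.828 0.826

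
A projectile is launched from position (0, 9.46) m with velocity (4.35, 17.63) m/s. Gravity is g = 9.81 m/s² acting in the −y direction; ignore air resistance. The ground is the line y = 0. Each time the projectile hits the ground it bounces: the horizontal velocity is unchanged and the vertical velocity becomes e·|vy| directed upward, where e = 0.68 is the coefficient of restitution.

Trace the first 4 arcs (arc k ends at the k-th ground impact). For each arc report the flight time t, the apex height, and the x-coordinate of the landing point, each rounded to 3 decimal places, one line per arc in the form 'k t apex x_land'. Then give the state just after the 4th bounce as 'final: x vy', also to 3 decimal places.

Arc 1: start y=9.460, vy=17.630 → t=4.068, apex=25.302, x_land=17.697, impact vy=-22.281
  bounce: vy ← 0.68·22.281 = 15.151
Arc 2: start y=0.000, vy=15.151 → t=3.089, apex=11.700, x_land=31.134, impact vy=-15.151
  bounce: vy ← 0.68·15.151 = 10.303
Arc 3: start y=0.000, vy=10.303 → t=2.100, apex=5.410, x_land=40.271, impact vy=-10.303
  bounce: vy ← 0.68·10.303 = 7.006
Arc 4: start y=0.000, vy=7.006 → t=1.428, apex=2.502, x_land=46.484, impact vy=-7.006
  bounce: vy ← 0.68·7.006 = 4.764

1 4.068 25.302 17.697
2 3.089 11.700 31.134
3 2.100 5.410 40.271
4 1.428 2.502 46.484
final: 46.484 4.764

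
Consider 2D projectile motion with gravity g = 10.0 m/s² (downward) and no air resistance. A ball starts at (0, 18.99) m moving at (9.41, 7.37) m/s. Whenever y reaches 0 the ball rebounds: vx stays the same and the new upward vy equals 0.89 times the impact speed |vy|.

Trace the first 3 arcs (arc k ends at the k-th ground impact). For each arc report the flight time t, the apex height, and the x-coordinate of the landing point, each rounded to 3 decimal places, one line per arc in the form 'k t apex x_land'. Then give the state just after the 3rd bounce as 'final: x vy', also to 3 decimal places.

Arc 1: start y=18.990, vy=7.370 → t=2.821, apex=21.706, x_land=26.541, impact vy=-20.835
  bounce: vy ← 0.89·20.835 = 18.544
Arc 2: start y=0.000, vy=18.544 → t=3.709, apex=17.193, x_land=61.440, impact vy=-18.544
  bounce: vy ← 0.89·18.544 = 16.504
Arc 3: start y=0.000, vy=16.504 → t=3.301, apex=13.619, x_land=92.500, impact vy=-16.504
  bounce: vy ← 0.89·16.504 = 14.688

1 2.821 21.706 26.541
2 3.709 17.193 61.440
3 3.301 13.619 92.500
final: 92.500 14.688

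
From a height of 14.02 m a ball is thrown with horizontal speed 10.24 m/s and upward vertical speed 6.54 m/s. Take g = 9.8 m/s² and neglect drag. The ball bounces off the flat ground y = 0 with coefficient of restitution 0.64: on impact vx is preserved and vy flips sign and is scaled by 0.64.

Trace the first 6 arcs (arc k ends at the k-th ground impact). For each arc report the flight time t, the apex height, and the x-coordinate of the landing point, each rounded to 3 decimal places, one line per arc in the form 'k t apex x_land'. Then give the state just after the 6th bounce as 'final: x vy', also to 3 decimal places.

Arc 1: start y=14.020, vy=6.540 → t=2.486, apex=16.202, x_land=25.454, impact vy=-17.820
  bounce: vy ← 0.64·17.820 = 11.405
Arc 2: start y=0.000, vy=11.405 → t=2.328, apex=6.636, x_land=49.288, impact vy=-11.405
  bounce: vy ← 0.64·11.405 = 7.299
Arc 3: start y=0.000, vy=7.299 → t=1.490, apex=2.718, x_land=64.542, impact vy=-7.299
  bounce: vy ← 0.64·7.299 = 4.671
Arc 4: start y=0.000, vy=4.671 → t=0.953, apex=1.113, x_land=74.304, impact vy=-4.671
  bounce: vy ← 0.64·4.671 = 2.990
Arc 5: start y=0.000, vy=2.990 → t=0.610, apex=0.456, x_land=80.552, impact vy=-2.990
  bounce: vy ← 0.64·2.990 = 1.913
Arc 6: start y=0.000, vy=1.913 → t=0.390, apex=0.187, x_land=84.551, impact vy=-1.913
  bounce: vy ← 0.64·1.913 = 1.225

1 2.486 16.202 25.454
2 2.328 6.636 49.288
3 1.490 2.718 64.542
4 0.953 1.113 74.304
5 0.610 0.456 80.552
6 0.390 0.187 84.551
final: 84.551 1.225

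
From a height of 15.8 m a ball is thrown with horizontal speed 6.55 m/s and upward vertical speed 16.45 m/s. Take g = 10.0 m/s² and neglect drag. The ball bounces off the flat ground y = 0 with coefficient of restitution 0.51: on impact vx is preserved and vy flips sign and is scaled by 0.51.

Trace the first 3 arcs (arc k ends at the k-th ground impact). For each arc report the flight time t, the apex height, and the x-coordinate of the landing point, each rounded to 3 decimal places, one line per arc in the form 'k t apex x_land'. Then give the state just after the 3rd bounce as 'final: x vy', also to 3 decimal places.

Arc 1: start y=15.800, vy=16.450 → t=4.067, apex=29.330, x_land=26.639, impact vy=-24.220
  bounce: vy ← 0.51·24.220 = 12.352
Arc 2: start y=0.000, vy=12.352 → t=2.470, apex=7.629, x_land=42.820, impact vy=-12.352
  bounce: vy ← 0.51·12.352 = 6.300
Arc 3: start y=0.000, vy=6.300 → t=1.260, apex=1.984, x_land=51.073, impact vy=-6.300
  bounce: vy ← 0.51·6.300 = 3.213

1 4.067 29.330 26.639
2 2.470 7.629 42.820
3 1.260 1.984 51.073
final: 51.073 3.213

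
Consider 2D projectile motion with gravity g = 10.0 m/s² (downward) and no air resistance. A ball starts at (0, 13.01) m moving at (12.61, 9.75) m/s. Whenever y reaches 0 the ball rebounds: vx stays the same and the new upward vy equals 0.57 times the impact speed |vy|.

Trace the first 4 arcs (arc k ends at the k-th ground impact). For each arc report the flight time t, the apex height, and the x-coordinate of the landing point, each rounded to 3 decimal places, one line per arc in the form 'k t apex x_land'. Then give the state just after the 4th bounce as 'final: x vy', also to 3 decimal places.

Arc 1: start y=13.010, vy=9.750 → t=2.860, apex=17.763, x_land=36.063, impact vy=-18.848
  bounce: vy ← 0.57·18.848 = 10.744
Arc 2: start y=0.000, vy=10.744 → t=2.149, apex=5.771, x_land=63.158, impact vy=-10.744
  bounce: vy ← 0.57·10.744 = 6.124
Arc 3: start y=0.000, vy=6.124 → t=1.225, apex=1.875, x_land=78.602, impact vy=-6.124
  bounce: vy ← 0.57·6.124 = 3.491
Arc 4: start y=0.000, vy=3.491 → t=0.698, apex=0.609, x_land=87.406, impact vy=-3.491
  bounce: vy ← 0.57·3.491 = 1.990

1 2.860 17.763 36.063
2 2.149 5.771 63.158
3 1.225 1.875 78.602
4 0.698 0.609 87.406
final: 87.406 1.990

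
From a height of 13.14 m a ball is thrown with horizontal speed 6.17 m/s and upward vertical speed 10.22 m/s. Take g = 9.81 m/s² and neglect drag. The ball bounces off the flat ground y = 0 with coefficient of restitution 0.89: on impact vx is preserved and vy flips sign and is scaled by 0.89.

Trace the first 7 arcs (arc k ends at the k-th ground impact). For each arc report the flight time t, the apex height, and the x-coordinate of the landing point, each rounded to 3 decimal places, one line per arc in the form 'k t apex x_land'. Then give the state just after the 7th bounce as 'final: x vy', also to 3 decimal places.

Arc 1: start y=13.140, vy=10.220 → t=2.982, apex=18.464, x_land=18.399, impact vy=-19.033
  bounce: vy ← 0.89·19.033 = 16.939
Arc 2: start y=0.000, vy=16.939 → t=3.453, apex=14.625, x_land=39.707, impact vy=-16.939
  bounce: vy ← 0.89·16.939 = 15.076
Arc 3: start y=0.000, vy=15.076 → t=3.074, apex=11.584, x_land=58.671, impact vy=-15.076
  bounce: vy ← 0.89·15.076 = 13.418
Arc 4: start y=0.000, vy=13.418 → t=2.736, apex=9.176, x_land=75.549, impact vy=-13.418
  bounce: vy ← 0.89·13.418 = 11.942
Arc 5: start y=0.000, vy=11.942 → t=2.435, apex=7.268, x_land=90.570, impact vy=-11.942
  bounce: vy ← 0.89·11.942 = 10.628
Arc 6: start y=0.000, vy=10.628 → t=2.167, apex=5.757, x_land=103.940, impact vy=-10.628
  bounce: vy ← 0.89·10.628 = 9.459
Arc 7: start y=0.000, vy=9.459 → t=1.928, apex=4.560, x_land=115.838, impact vy=-9.459
  bounce: vy ← 0.89·9.459 = 8.419

1 2.982 18.464 18.399
2 3.453 14.625 39.707
3 3.074 11.584 58.671
4 2.736 9.176 75.549
5 2.435 7.268 90.570
6 2.167 5.757 103.940
7 1.928 4.560 115.838
final: 115.838 8.419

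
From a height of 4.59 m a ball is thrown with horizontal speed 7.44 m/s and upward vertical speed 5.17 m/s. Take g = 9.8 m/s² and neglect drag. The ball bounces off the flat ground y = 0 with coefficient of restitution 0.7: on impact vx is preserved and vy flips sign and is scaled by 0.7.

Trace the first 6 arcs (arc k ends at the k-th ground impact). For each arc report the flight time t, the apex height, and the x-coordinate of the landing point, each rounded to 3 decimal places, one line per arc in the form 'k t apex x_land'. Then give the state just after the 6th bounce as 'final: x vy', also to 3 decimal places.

Arc 1: start y=4.590, vy=5.170 → t=1.630, apex=5.954, x_land=12.126, impact vy=-10.802
  bounce: vy ← 0.7·10.802 = 7.562
Arc 2: start y=0.000, vy=7.562 → t=1.543, apex=2.917, x_land=23.607, impact vy=-7.562
  bounce: vy ← 0.7·7.562 = 5.293
Arc 3: start y=0.000, vy=5.293 → t=1.080, apex=1.429, x_land=31.645, impact vy=-5.293
  bounce: vy ← 0.7·5.293 = 3.705
Arc 4: start y=0.000, vy=3.705 → t=0.756, apex=0.700, x_land=37.270, impact vy=-3.705
  bounce: vy ← 0.7·3.705 = 2.594
Arc 5: start y=0.000, vy=2.594 → t=0.529, apex=0.343, x_land=41.209, impact vy=-2.594
  bounce: vy ← 0.7·2.594 = 1.816
Arc 6: start y=0.000, vy=1.816 → t=0.371, apex=0.168, x_land=43.965, impact vy=-1.816
  bounce: vy ← 0.7·1.816 = 1.271

1 1.630 5.954 12.126
2 1.543 2.917 23.607
3 1.080 1.429 31.645
4 0.756 0.700 37.270
5 0.529 0.343 41.209
6 0.371 0.168 43.965
final: 43.965 1.271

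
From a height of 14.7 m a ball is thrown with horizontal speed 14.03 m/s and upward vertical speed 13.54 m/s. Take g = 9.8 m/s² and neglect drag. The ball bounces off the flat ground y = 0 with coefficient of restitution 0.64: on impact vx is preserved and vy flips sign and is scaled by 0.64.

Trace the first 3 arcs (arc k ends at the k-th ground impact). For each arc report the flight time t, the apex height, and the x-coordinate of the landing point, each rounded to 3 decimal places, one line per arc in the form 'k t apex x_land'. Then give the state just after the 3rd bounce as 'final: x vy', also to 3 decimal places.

1 3.597 24.054 50.469
2 2.836 9.852 90.258
3 1.815 4.036 115.723
final: 115.723 5.692

Arc 1: start y=14.700, vy=13.540 → t=3.597, apex=24.054, x_land=50.469, impact vy=-21.713
  bounce: vy ← 0.64·21.713 = 13.896
Arc 2: start y=0.000, vy=13.896 → t=2.836, apex=9.852, x_land=90.258, impact vy=-13.896
  bounce: vy ← 0.64·13.896 = 8.894
Arc 3: start y=0.000, vy=8.894 → t=1.815, apex=4.036, x_land=115.723, impact vy=-8.894
  bounce: vy ← 0.64·8.894 = 5.692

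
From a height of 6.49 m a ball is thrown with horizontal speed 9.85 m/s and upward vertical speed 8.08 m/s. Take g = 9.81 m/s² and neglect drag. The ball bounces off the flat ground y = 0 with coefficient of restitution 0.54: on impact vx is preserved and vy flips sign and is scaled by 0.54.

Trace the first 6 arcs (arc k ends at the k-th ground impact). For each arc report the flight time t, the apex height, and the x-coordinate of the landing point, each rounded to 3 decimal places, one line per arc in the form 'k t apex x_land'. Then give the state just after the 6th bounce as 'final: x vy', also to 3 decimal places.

Arc 1: start y=6.490, vy=8.080 → t=2.238, apex=9.818, x_land=22.048, impact vy=-13.879
  bounce: vy ← 0.54·13.879 = 7.495
Arc 2: start y=0.000, vy=7.495 → t=1.528, apex=2.863, x_land=37.098, impact vy=-7.495
  bounce: vy ← 0.54·7.495 = 4.047
Arc 3: start y=0.000, vy=4.047 → t=0.825, apex=0.835, x_land=45.226, impact vy=-4.047
  bounce: vy ← 0.54·4.047 = 2.185
Arc 4: start y=0.000, vy=2.185 → t=0.446, apex=0.243, x_land=49.614, impact vy=-2.185
  bounce: vy ← 0.54·2.185 = 1.180
Arc 5: start y=0.000, vy=1.180 → t=0.241, apex=0.071, x_land=51.984, impact vy=-1.180
  bounce: vy ← 0.54·1.180 = 0.637
Arc 6: start y=0.000, vy=0.637 → t=0.130, apex=0.021, x_land=53.264, impact vy=-0.637
  bounce: vy ← 0.54·0.637 = 0.344

1 2.238 9.818 22.048
2 1.528 2.863 37.098
3 0.825 0.835 45.226
4 0.446 0.243 49.614
5 0.241 0.071 51.984
6 0.130 0.021 53.264
final: 53.264 0.344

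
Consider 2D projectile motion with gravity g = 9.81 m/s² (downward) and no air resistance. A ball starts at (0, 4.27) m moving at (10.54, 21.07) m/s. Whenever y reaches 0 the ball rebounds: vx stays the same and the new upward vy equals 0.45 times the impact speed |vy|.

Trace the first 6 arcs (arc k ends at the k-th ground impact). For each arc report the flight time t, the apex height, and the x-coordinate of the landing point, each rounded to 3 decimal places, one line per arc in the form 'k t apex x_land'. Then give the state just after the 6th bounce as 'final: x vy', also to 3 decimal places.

Arc 1: start y=4.270, vy=21.070 → t=4.490, apex=26.897, x_land=47.320, impact vy=-22.972
  bounce: vy ← 0.45·22.972 = 10.337
Arc 2: start y=0.000, vy=10.337 → t=2.108, apex=5.447, x_land=69.533, impact vy=-10.337
  bounce: vy ← 0.45·10.337 = 4.652
Arc 3: start y=0.000, vy=4.652 → t=0.948, apex=1.103, x_land=79.529, impact vy=-4.652
  bounce: vy ← 0.45·4.652 = 2.093
Arc 4: start y=0.000, vy=2.093 → t=0.427, apex=0.223, x_land=84.027, impact vy=-2.093
  bounce: vy ← 0.45·2.093 = 0.942
Arc 5: start y=0.000, vy=0.942 → t=0.192, apex=0.045, x_land=86.052, impact vy=-0.942
  bounce: vy ← 0.45·0.942 = 0.424
Arc 6: start y=0.000, vy=0.424 → t=0.086, apex=0.009, x_land=86.962, impact vy=-0.424
  bounce: vy ← 0.45·0.424 = 0.191

1 4.490 26.897 47.320
2 2.108 5.447 69.533
3 0.948 1.103 79.529
4 0.427 0.223 84.027
5 0.192 0.045 86.052
6 0.086 0.009 86.962
final: 86.962 0.191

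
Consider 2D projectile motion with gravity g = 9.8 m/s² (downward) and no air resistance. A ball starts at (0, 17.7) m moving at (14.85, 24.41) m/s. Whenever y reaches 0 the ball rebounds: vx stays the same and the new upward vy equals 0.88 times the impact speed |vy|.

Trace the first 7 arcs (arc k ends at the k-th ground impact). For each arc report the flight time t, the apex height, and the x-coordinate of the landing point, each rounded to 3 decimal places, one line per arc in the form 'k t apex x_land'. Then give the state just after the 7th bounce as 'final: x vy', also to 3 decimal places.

1 5.624 48.100 83.515
2 5.514 37.249 165.402
3 4.853 28.846 237.463
4 4.270 22.338 300.876
5 3.758 17.299 356.680
6 3.307 13.396 405.788
7 2.910 10.374 449.002
final: 449.002 12.548

Arc 1: start y=17.700, vy=24.410 → t=5.624, apex=48.100, x_land=83.515, impact vy=-30.705
  bounce: vy ← 0.88·30.705 = 27.020
Arc 2: start y=0.000, vy=27.020 → t=5.514, apex=37.249, x_land=165.402, impact vy=-27.020
  bounce: vy ← 0.88·27.020 = 23.778
Arc 3: start y=0.000, vy=23.778 → t=4.853, apex=28.846, x_land=237.463, impact vy=-23.778
  bounce: vy ← 0.88·23.778 = 20.924
Arc 4: start y=0.000, vy=20.924 → t=4.270, apex=22.338, x_land=300.876, impact vy=-20.924
  bounce: vy ← 0.88·20.924 = 18.413
Arc 5: start y=0.000, vy=18.413 → t=3.758, apex=17.299, x_land=356.680, impact vy=-18.413
  bounce: vy ← 0.88·18.413 = 16.204
Arc 6: start y=0.000, vy=16.204 → t=3.307, apex=13.396, x_land=405.788, impact vy=-16.204
  bounce: vy ← 0.88·16.204 = 14.259
Arc 7: start y=0.000, vy=14.259 → t=2.910, apex=10.374, x_land=449.002, impact vy=-14.259
  bounce: vy ← 0.88·14.259 = 12.548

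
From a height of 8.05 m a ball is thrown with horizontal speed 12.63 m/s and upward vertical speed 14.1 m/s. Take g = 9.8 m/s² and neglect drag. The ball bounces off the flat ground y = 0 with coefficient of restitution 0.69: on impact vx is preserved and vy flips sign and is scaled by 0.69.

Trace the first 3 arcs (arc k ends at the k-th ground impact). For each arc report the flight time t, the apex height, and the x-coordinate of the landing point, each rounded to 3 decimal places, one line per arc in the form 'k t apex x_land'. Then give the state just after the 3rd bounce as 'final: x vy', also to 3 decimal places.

1 3.366 18.193 42.508
2 2.659 8.662 76.093
3 1.835 4.124 99.267
final: 99.267 6.203

Arc 1: start y=8.050, vy=14.100 → t=3.366, apex=18.193, x_land=42.508, impact vy=-18.884
  bounce: vy ← 0.69·18.884 = 13.030
Arc 2: start y=0.000, vy=13.030 → t=2.659, apex=8.662, x_land=76.093, impact vy=-13.030
  bounce: vy ← 0.69·13.030 = 8.990
Arc 3: start y=0.000, vy=8.990 → t=1.835, apex=4.124, x_land=99.267, impact vy=-8.990
  bounce: vy ← 0.69·8.990 = 6.203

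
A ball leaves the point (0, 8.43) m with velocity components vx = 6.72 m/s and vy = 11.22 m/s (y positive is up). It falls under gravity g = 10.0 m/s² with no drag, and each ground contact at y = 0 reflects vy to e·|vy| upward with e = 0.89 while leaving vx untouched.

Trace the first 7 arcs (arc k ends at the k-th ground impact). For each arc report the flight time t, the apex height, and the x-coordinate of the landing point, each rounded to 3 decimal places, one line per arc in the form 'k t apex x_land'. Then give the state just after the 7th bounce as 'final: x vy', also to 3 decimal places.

1 2.838 14.724 19.072
2 3.055 11.663 39.599
3 2.719 9.238 57.868
4 2.420 7.318 74.127
5 2.153 5.796 88.598
6 1.917 4.591 101.477
7 1.706 3.637 112.939
final: 112.939 7.590

Arc 1: start y=8.430, vy=11.220 → t=2.838, apex=14.724, x_land=19.072, impact vy=-17.161
  bounce: vy ← 0.89·17.161 = 15.273
Arc 2: start y=0.000, vy=15.273 → t=3.055, apex=11.663, x_land=39.599, impact vy=-15.273
  bounce: vy ← 0.89·15.273 = 13.593
Arc 3: start y=0.000, vy=13.593 → t=2.719, apex=9.238, x_land=57.868, impact vy=-13.593
  bounce: vy ← 0.89·13.593 = 12.098
Arc 4: start y=0.000, vy=12.098 → t=2.420, apex=7.318, x_land=74.127, impact vy=-12.098
  bounce: vy ← 0.89·12.098 = 10.767
Arc 5: start y=0.000, vy=10.767 → t=2.153, apex=5.796, x_land=88.598, impact vy=-10.767
  bounce: vy ← 0.89·10.767 = 9.583
Arc 6: start y=0.000, vy=9.583 → t=1.917, apex=4.591, x_land=101.477, impact vy=-9.583
  bounce: vy ← 0.89·9.583 = 8.529
Arc 7: start y=0.000, vy=8.529 → t=1.706, apex=3.637, x_land=112.939, impact vy=-8.529
  bounce: vy ← 0.89·8.529 = 7.590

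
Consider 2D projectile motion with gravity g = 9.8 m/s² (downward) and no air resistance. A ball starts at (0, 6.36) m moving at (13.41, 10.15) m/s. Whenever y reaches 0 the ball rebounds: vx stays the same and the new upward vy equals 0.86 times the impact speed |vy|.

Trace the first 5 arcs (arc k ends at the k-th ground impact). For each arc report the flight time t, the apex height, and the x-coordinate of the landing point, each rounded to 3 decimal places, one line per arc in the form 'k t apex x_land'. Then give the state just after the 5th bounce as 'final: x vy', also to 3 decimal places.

1 2.575 11.616 34.536
2 2.648 8.591 70.050
3 2.278 6.354 100.591
4 1.959 4.700 126.857
5 1.684 3.476 149.445
final: 149.445 7.098

Arc 1: start y=6.360, vy=10.150 → t=2.575, apex=11.616, x_land=34.536, impact vy=-15.089
  bounce: vy ← 0.86·15.089 = 12.977
Arc 2: start y=0.000, vy=12.977 → t=2.648, apex=8.591, x_land=70.050, impact vy=-12.977
  bounce: vy ← 0.86·12.977 = 11.160
Arc 3: start y=0.000, vy=11.160 → t=2.278, apex=6.354, x_land=100.591, impact vy=-11.160
  bounce: vy ← 0.86·11.160 = 9.597
Arc 4: start y=0.000, vy=9.597 → t=1.959, apex=4.700, x_land=126.857, impact vy=-9.597
  bounce: vy ← 0.86·9.597 = 8.254
Arc 5: start y=0.000, vy=8.254 → t=1.684, apex=3.476, x_land=149.445, impact vy=-8.254
  bounce: vy ← 0.86·8.254 = 7.098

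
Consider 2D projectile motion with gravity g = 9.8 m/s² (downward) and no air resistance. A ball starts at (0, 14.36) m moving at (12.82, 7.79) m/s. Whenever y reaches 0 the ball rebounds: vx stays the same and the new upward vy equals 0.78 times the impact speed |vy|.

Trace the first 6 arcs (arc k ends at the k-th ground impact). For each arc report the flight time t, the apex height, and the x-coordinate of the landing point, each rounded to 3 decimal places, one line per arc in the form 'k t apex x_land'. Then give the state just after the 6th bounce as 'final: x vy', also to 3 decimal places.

1 2.682 17.456 34.388
2 2.944 10.620 72.135
3 2.297 6.461 101.578
4 1.791 3.931 124.544
5 1.397 2.392 142.457
6 1.090 1.455 156.429
final: 156.429 4.166

Arc 1: start y=14.360, vy=7.790 → t=2.682, apex=17.456, x_land=34.388, impact vy=-18.497
  bounce: vy ← 0.78·18.497 = 14.428
Arc 2: start y=0.000, vy=14.428 → t=2.944, apex=10.620, x_land=72.135, impact vy=-14.428
  bounce: vy ← 0.78·14.428 = 11.254
Arc 3: start y=0.000, vy=11.254 → t=2.297, apex=6.461, x_land=101.578, impact vy=-11.254
  bounce: vy ← 0.78·11.254 = 8.778
Arc 4: start y=0.000, vy=8.778 → t=1.791, apex=3.931, x_land=124.544, impact vy=-8.778
  bounce: vy ← 0.78·8.778 = 6.847
Arc 5: start y=0.000, vy=6.847 → t=1.397, apex=2.392, x_land=142.457, impact vy=-6.847
  bounce: vy ← 0.78·6.847 = 5.340
Arc 6: start y=0.000, vy=5.340 → t=1.090, apex=1.455, x_land=156.429, impact vy=-5.340
  bounce: vy ← 0.78·5.340 = 4.166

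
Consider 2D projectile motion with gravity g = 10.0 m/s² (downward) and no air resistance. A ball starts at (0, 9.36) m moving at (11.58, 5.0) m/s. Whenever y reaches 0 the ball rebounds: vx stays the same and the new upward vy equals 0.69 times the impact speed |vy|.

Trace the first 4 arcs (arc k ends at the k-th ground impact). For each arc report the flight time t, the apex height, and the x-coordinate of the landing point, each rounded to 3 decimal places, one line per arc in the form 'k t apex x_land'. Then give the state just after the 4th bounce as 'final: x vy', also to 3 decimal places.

Arc 1: start y=9.360, vy=5.000 → t=1.957, apex=10.610, x_land=22.659, impact vy=-14.567
  bounce: vy ← 0.69·14.567 = 10.051
Arc 2: start y=0.000, vy=10.051 → t=2.010, apex=5.051, x_land=45.937, impact vy=-10.051
  bounce: vy ← 0.69·10.051 = 6.935
Arc 3: start y=0.000, vy=6.935 → t=1.387, apex=2.405, x_land=62.000, impact vy=-6.935
  bounce: vy ← 0.69·6.935 = 4.785
Arc 4: start y=0.000, vy=4.785 → t=0.957, apex=1.145, x_land=73.083, impact vy=-4.785
  bounce: vy ← 0.69·4.785 = 3.302

1 1.957 10.610 22.659
2 2.010 5.051 45.937
3 1.387 2.405 62.000
4 0.957 1.145 73.083
final: 73.083 3.302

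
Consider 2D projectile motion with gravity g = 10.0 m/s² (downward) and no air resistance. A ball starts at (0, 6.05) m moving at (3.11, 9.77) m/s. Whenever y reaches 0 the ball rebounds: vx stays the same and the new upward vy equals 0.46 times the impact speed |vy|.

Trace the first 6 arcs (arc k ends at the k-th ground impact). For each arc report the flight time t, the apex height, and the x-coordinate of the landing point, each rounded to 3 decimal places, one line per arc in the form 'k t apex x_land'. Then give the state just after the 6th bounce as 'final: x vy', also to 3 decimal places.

1 2.448 10.823 7.614
2 1.354 2.290 11.824
3 0.623 0.485 13.760
4 0.286 0.103 14.651
5 0.132 0.022 15.060
6 0.061 0.005 15.249
final: 15.249 0.139

Arc 1: start y=6.050, vy=9.770 → t=2.448, apex=10.823, x_land=7.614, impact vy=-14.712
  bounce: vy ← 0.46·14.712 = 6.768
Arc 2: start y=0.000, vy=6.768 → t=1.354, apex=2.290, x_land=11.824, impact vy=-6.768
  bounce: vy ← 0.46·6.768 = 3.113
Arc 3: start y=0.000, vy=3.113 → t=0.623, apex=0.485, x_land=13.760, impact vy=-3.113
  bounce: vy ← 0.46·3.113 = 1.432
Arc 4: start y=0.000, vy=1.432 → t=0.286, apex=0.103, x_land=14.651, impact vy=-1.432
  bounce: vy ← 0.46·1.432 = 0.659
Arc 5: start y=0.000, vy=0.659 → t=0.132, apex=0.022, x_land=15.060, impact vy=-0.659
  bounce: vy ← 0.46·0.659 = 0.303
Arc 6: start y=0.000, vy=0.303 → t=0.061, apex=0.005, x_land=15.249, impact vy=-0.303
  bounce: vy ← 0.46·0.303 = 0.139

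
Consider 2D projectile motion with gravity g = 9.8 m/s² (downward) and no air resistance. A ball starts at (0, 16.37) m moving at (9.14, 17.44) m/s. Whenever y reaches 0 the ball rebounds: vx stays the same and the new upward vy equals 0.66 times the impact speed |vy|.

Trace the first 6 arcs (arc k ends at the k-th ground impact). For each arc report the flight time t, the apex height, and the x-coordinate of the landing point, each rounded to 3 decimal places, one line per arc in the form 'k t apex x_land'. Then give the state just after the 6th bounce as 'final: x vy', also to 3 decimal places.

Arc 1: start y=16.370, vy=17.440 → t=4.331, apex=31.888, x_land=39.582, impact vy=-25.000
  bounce: vy ← 0.66·25.000 = 16.500
Arc 2: start y=0.000, vy=16.500 → t=3.367, apex=13.890, x_land=70.360, impact vy=-16.500
  bounce: vy ← 0.66·16.500 = 10.890
Arc 3: start y=0.000, vy=10.890 → t=2.222, apex=6.051, x_land=90.673, impact vy=-10.890
  bounce: vy ← 0.66·10.890 = 7.187
Arc 4: start y=0.000, vy=7.187 → t=1.467, apex=2.636, x_land=104.080, impact vy=-7.187
  bounce: vy ← 0.66·7.187 = 4.744
Arc 5: start y=0.000, vy=4.744 → t=0.968, apex=1.148, x_land=112.928, impact vy=-4.744
  bounce: vy ← 0.66·4.744 = 3.131
Arc 6: start y=0.000, vy=3.131 → t=0.639, apex=0.500, x_land=118.768, impact vy=-3.131
  bounce: vy ← 0.66·3.131 = 2.066

1 4.331 31.888 39.582
2 3.367 13.890 70.360
3 2.222 6.051 90.673
4 1.467 2.636 104.080
5 0.968 1.148 112.928
6 0.639 0.500 118.768
final: 118.768 2.066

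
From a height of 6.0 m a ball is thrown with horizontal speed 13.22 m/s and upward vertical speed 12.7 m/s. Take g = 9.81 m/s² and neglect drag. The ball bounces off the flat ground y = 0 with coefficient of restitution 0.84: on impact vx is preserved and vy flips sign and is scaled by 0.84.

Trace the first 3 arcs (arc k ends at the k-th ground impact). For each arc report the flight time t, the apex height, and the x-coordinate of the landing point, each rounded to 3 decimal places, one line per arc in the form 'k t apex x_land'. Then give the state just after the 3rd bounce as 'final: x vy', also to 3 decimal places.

1 2.997 14.221 39.624
2 2.861 10.034 77.441
3 2.403 7.080 109.207
final: 109.207 9.900

Arc 1: start y=6.000, vy=12.700 → t=2.997, apex=14.221, x_land=39.624, impact vy=-16.704
  bounce: vy ← 0.84·16.704 = 14.031
Arc 2: start y=0.000, vy=14.031 → t=2.861, apex=10.034, x_land=77.441, impact vy=-14.031
  bounce: vy ← 0.84·14.031 = 11.786
Arc 3: start y=0.000, vy=11.786 → t=2.403, apex=7.080, x_land=109.207, impact vy=-11.786
  bounce: vy ← 0.84·11.786 = 9.900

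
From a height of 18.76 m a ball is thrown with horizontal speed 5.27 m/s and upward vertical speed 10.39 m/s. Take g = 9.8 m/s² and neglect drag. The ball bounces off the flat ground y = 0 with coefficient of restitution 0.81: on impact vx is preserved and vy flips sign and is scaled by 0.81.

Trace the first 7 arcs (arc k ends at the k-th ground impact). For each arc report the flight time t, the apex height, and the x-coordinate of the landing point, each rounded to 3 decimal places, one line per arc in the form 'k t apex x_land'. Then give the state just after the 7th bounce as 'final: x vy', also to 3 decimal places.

Arc 1: start y=18.760, vy=10.390 → t=3.286, apex=24.268, x_land=17.315, impact vy=-21.809
  bounce: vy ← 0.81·21.809 = 17.666
Arc 2: start y=0.000, vy=17.666 → t=3.605, apex=15.922, x_land=36.315, impact vy=-17.666
  bounce: vy ← 0.81·17.666 = 14.309
Arc 3: start y=0.000, vy=14.309 → t=2.920, apex=10.446, x_land=51.704, impact vy=-14.309
  bounce: vy ← 0.81·14.309 = 11.590
Arc 4: start y=0.000, vy=11.590 → t=2.365, apex=6.854, x_land=64.170, impact vy=-11.590
  bounce: vy ← 0.81·11.590 = 9.388
Arc 5: start y=0.000, vy=9.388 → t=1.916, apex=4.497, x_land=74.267, impact vy=-9.388
  bounce: vy ← 0.81·9.388 = 7.604
Arc 6: start y=0.000, vy=7.604 → t=1.552, apex=2.950, x_land=82.446, impact vy=-7.604
  bounce: vy ← 0.81·7.604 = 6.160
Arc 7: start y=0.000, vy=6.160 → t=1.257, apex=1.936, x_land=89.071, impact vy=-6.160
  bounce: vy ← 0.81·6.160 = 4.989

1 3.286 24.268 17.315
2 3.605 15.922 36.315
3 2.920 10.446 51.704
4 2.365 6.854 64.170
5 1.916 4.497 74.267
6 1.552 2.950 82.446
7 1.257 1.936 89.071
final: 89.071 4.989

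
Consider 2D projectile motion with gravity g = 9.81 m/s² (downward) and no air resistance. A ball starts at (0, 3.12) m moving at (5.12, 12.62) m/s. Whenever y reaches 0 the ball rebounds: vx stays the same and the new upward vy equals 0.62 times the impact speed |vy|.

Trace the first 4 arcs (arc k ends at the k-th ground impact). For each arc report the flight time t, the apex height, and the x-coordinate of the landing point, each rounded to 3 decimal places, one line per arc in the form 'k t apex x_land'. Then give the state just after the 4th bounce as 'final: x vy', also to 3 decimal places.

Arc 1: start y=3.120, vy=12.620 → t=2.800, apex=11.237, x_land=14.336, impact vy=-14.849
  bounce: vy ← 0.62·14.849 = 9.206
Arc 2: start y=0.000, vy=9.206 → t=1.877, apex=4.320, x_land=23.946, impact vy=-9.206
  bounce: vy ← 0.62·9.206 = 5.708
Arc 3: start y=0.000, vy=5.708 → t=1.164, apex=1.660, x_land=29.904, impact vy=-5.708
  bounce: vy ← 0.62·5.708 = 3.539
Arc 4: start y=0.000, vy=3.539 → t=0.721, apex=0.638, x_land=33.598, impact vy=-3.539
  bounce: vy ← 0.62·3.539 = 2.194

1 2.800 11.237 14.336
2 1.877 4.320 23.946
3 1.164 1.660 29.904
4 0.721 0.638 33.598
final: 33.598 2.194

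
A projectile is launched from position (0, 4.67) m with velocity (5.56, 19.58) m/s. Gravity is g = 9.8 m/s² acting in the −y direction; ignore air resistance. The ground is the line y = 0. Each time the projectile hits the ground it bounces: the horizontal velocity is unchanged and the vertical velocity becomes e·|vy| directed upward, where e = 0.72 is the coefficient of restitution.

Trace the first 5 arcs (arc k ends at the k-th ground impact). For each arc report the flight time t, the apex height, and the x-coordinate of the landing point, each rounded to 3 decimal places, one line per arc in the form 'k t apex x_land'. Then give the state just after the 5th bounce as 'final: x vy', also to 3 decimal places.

Arc 1: start y=4.670, vy=19.580 → t=4.222, apex=24.230, x_land=23.473, impact vy=-21.792
  bounce: vy ← 0.72·21.792 = 15.691
Arc 2: start y=0.000, vy=15.691 → t=3.202, apex=12.561, x_land=41.276, impact vy=-15.691
  bounce: vy ← 0.72·15.691 = 11.297
Arc 3: start y=0.000, vy=11.297 → t=2.306, apex=6.512, x_land=54.095, impact vy=-11.297
  bounce: vy ← 0.72·11.297 = 8.134
Arc 4: start y=0.000, vy=8.134 → t=1.660, apex=3.376, x_land=63.325, impact vy=-8.134
  bounce: vy ← 0.72·8.134 = 5.856
Arc 5: start y=0.000, vy=5.856 → t=1.195, apex=1.750, x_land=69.970, impact vy=-5.856
  bounce: vy ← 0.72·5.856 = 4.217

1 4.222 24.230 23.473
2 3.202 12.561 41.276
3 2.306 6.512 54.095
4 1.660 3.376 63.325
5 1.195 1.750 69.970
final: 69.970 4.217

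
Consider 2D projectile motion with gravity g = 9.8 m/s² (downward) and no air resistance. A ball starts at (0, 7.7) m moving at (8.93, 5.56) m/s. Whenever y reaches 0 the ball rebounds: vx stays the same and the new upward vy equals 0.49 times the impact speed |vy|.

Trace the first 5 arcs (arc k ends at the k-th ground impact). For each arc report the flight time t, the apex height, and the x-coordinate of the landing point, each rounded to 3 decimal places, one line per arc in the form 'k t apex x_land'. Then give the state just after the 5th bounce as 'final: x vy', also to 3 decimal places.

1 1.943 9.277 17.354
2 1.348 2.227 29.396
3 0.661 0.535 35.296
4 0.324 0.128 38.187
5 0.159 0.031 39.604
final: 39.604 0.381

Arc 1: start y=7.700, vy=5.560 → t=1.943, apex=9.277, x_land=17.354, impact vy=-13.485
  bounce: vy ← 0.49·13.485 = 6.607
Arc 2: start y=0.000, vy=6.607 → t=1.348, apex=2.227, x_land=29.396, impact vy=-6.607
  bounce: vy ← 0.49·6.607 = 3.238
Arc 3: start y=0.000, vy=3.238 → t=0.661, apex=0.535, x_land=35.296, impact vy=-3.238
  bounce: vy ← 0.49·3.238 = 1.586
Arc 4: start y=0.000, vy=1.586 → t=0.324, apex=0.128, x_land=38.187, impact vy=-1.586
  bounce: vy ← 0.49·1.586 = 0.777
Arc 5: start y=0.000, vy=0.777 → t=0.159, apex=0.031, x_land=39.604, impact vy=-0.777
  bounce: vy ← 0.49·0.777 = 0.381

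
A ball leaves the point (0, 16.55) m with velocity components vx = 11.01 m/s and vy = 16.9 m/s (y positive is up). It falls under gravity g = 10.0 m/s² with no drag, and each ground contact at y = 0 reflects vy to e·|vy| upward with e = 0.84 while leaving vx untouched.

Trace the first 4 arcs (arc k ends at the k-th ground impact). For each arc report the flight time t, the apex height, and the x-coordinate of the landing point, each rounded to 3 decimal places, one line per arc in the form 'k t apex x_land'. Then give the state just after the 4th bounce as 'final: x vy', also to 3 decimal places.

Arc 1: start y=16.550, vy=16.900 → t=4.173, apex=30.831, x_land=45.947, impact vy=-24.832
  bounce: vy ← 0.84·24.832 = 20.859
Arc 2: start y=0.000, vy=20.859 → t=4.172, apex=21.754, x_land=91.877, impact vy=-20.859
  bounce: vy ← 0.84·20.859 = 17.521
Arc 3: start y=0.000, vy=17.521 → t=3.504, apex=15.350, x_land=130.459, impact vy=-17.521
  bounce: vy ← 0.84·17.521 = 14.718
Arc 4: start y=0.000, vy=14.718 → t=2.944, apex=10.831, x_land=162.867, impact vy=-14.718
  bounce: vy ← 0.84·14.718 = 12.363

1 4.173 30.831 45.947
2 4.172 21.754 91.877
3 3.504 15.350 130.459
4 2.944 10.831 162.867
final: 162.867 12.363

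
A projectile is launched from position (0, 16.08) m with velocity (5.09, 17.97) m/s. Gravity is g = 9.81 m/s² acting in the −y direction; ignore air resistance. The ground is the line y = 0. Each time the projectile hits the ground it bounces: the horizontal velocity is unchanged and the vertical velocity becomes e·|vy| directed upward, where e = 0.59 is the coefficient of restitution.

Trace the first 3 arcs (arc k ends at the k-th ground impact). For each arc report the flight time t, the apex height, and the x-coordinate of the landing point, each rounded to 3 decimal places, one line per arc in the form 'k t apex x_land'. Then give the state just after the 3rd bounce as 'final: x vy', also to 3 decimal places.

1 4.407 32.539 22.434
2 3.039 11.327 37.903
3 1.793 3.943 47.031
final: 47.031 5.189

Arc 1: start y=16.080, vy=17.970 → t=4.407, apex=32.539, x_land=22.434, impact vy=-25.267
  bounce: vy ← 0.59·25.267 = 14.907
Arc 2: start y=0.000, vy=14.907 → t=3.039, apex=11.327, x_land=37.903, impact vy=-14.907
  bounce: vy ← 0.59·14.907 = 8.795
Arc 3: start y=0.000, vy=8.795 → t=1.793, apex=3.943, x_land=47.031, impact vy=-8.795
  bounce: vy ← 0.59·8.795 = 5.189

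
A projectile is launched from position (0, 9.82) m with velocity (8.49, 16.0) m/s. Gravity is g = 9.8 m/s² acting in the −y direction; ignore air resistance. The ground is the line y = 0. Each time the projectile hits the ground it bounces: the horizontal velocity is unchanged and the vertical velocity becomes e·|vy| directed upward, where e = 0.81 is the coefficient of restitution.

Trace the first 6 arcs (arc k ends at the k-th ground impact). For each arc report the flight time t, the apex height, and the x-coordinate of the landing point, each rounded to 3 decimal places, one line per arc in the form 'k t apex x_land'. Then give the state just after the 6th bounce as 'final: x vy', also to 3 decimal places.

1 3.794 22.881 32.208
2 3.501 15.012 61.929
3 2.836 9.850 86.003
4 2.297 6.462 105.503
5 1.860 4.240 121.298
6 1.507 2.782 134.092
final: 134.092 5.981

Arc 1: start y=9.820, vy=16.000 → t=3.794, apex=22.881, x_land=32.208, impact vy=-21.177
  bounce: vy ← 0.81·21.177 = 17.153
Arc 2: start y=0.000, vy=17.153 → t=3.501, apex=15.012, x_land=61.929, impact vy=-17.153
  bounce: vy ← 0.81·17.153 = 13.894
Arc 3: start y=0.000, vy=13.894 → t=2.836, apex=9.850, x_land=86.003, impact vy=-13.894
  bounce: vy ← 0.81·13.894 = 11.254
Arc 4: start y=0.000, vy=11.254 → t=2.297, apex=6.462, x_land=105.503, impact vy=-11.254
  bounce: vy ← 0.81·11.254 = 9.116
Arc 5: start y=0.000, vy=9.116 → t=1.860, apex=4.240, x_land=121.298, impact vy=-9.116
  bounce: vy ← 0.81·9.116 = 7.384
Arc 6: start y=0.000, vy=7.384 → t=1.507, apex=2.782, x_land=134.092, impact vy=-7.384
  bounce: vy ← 0.81·7.384 = 5.981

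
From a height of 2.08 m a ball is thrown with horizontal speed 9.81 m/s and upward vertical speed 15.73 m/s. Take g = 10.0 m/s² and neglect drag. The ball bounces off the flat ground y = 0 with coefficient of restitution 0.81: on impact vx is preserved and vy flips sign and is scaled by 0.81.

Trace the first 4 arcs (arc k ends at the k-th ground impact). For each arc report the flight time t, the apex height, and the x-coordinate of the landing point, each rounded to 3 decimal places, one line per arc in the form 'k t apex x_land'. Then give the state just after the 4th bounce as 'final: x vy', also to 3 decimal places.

Arc 1: start y=2.080, vy=15.730 → t=3.273, apex=14.452, x_land=32.109, impact vy=-17.001
  bounce: vy ← 0.81·17.001 = 13.771
Arc 2: start y=0.000, vy=13.771 → t=2.754, apex=9.482, x_land=59.127, impact vy=-13.771
  bounce: vy ← 0.81·13.771 = 11.154
Arc 3: start y=0.000, vy=11.154 → t=2.231, apex=6.221, x_land=81.012, impact vy=-11.154
  bounce: vy ← 0.81·11.154 = 9.035
Arc 4: start y=0.000, vy=9.035 → t=1.807, apex=4.082, x_land=98.739, impact vy=-9.035
  bounce: vy ← 0.81·9.035 = 7.318

1 3.273 14.452 32.109
2 2.754 9.482 59.127
3 2.231 6.221 81.012
4 1.807 4.082 98.739
final: 98.739 7.318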